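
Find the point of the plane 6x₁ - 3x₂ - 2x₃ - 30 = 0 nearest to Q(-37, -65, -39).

(-277/7, -446/7, -267/7)

The perpendicular from Q has direction n = (6, -3, -2): r = (-37, -65, -39) + μ(6, -3, -2).
Substitute into the plane: n·(Q + μn) = 30 gives 51 + 49μ = 30, so μ = -3/7.
Foot = (-37, -65, -39) + (-3/7)·(6, -3, -2) = (-277/7, -446/7, -267/7).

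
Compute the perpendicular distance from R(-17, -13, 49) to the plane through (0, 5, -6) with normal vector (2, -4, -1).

The plane has equation n·(r − (0, 5, -6)) = 0, i.e. n·r = -14.
n = (2, -4, -1); n·P − (-14) = -17; |n| = √21; distance = 17/√21 = 17√21/21.

17/√21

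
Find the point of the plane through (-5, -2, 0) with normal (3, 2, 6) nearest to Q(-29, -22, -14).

(-17, -14, 10)

n = (3, 2, 6), |n|² = 49, and n·Q − (-19) = -196.
t = -196/49 = -4, so the foot is Q − t·n = (-29, -22, -14) − (-4)·(3, 2, 6) = (-17, -14, 10).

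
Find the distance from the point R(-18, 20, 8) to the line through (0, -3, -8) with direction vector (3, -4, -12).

√433

Direction vector d = (3, -4, -12).
AP = (-18, 23, 16), and AP × d = (-212, -168, 3).
|AP × d|² = 73177 and |d|² = 169, so the distance is √(73177/169) = √433.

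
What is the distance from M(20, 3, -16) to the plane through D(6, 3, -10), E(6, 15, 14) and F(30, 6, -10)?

DE = (0, 12, 24) and DF = (24, 3, 0), so a normal is n = DE × DF = (-72, 576, -288).
Then n·(20, 3, -16) - 4176 = 720.
|n| = √(5184 + 331776 + 82944) = 648, so the distance is |720|/648 = 10/9.

10/9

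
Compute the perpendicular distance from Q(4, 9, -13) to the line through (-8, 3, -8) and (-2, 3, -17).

A direction vector is d = (6, 0, -9).
AP = (12, 6, -5), and AP × d = (-54, 78, -36).
|AP × d|² = 10296 and |d|² = 117, so the distance is √(10296/117) = √88 = 2√22.

2√22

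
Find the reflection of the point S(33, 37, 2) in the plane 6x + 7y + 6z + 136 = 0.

n = (6, 7, 6), |n|² = 121, n·S − (-136) = 605, so t = 605/121 = 5.
Foot F = S − 5·n = (3, 2, -28); the reflection is 2F − S = (-27, -33, -58).

(-27, -33, -58)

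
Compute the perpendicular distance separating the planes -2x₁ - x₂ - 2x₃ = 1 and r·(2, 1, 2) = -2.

1/3

Divide the second equation by -1 to match normals: -2x₁ - x₂ - 2x₃ = 2.
With common normal n = (-2, -1, -2) (|n| = 3), the distance is |1 − 2|/|n| = 1/3.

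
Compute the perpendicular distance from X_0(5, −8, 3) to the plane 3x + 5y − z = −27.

1/√35

n = (3, 5, −1); n·P − (-27) = -1; |n| = √35; distance = 1/√35 = √35/35.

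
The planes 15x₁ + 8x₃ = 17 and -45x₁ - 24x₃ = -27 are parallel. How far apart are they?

Divide the second equation by -3 to match normals: 15x₁ + 8x₃ = 9.
With common normal n = (15, 0, 8) (|n| = 17), the distance is |17 − 9|/|n| = 8/17.

8/17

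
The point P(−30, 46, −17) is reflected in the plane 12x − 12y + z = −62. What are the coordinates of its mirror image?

(42, -26, -11)

With n = (12, −12, 1), the signed offset is (n·P − (-62))/|n|² = -867/289 = -3.
P' = P − 2t·n = (−30, 46, −17) − (-6)·(12, −12, 1) = (42, −26, −11).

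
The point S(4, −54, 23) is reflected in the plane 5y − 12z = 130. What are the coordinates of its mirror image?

n = (0, 5, −12), |n|² = 169, n·S − 130 = -676, so t = -676/169 = -4.
Foot F = S − (-4)·n = (4, −34, −25); the reflection is 2F − S = (4, −14, −73).

(4, -14, -73)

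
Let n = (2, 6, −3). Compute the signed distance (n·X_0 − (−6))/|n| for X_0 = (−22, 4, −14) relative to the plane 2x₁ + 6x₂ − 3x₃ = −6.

4

n·X_0 − (-6) = 28.
|n| = 7, so the signed distance is 28/7 = 4.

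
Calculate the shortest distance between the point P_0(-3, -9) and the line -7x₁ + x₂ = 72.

6√2

d = |(-7)·(-3) + 1·(-9) − 72| / √(49 + 1) = |-60|/(5√2) = 6√2.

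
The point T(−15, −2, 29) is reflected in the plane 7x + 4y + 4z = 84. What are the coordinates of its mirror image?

n = (7, 4, 4), |n|² = 81, n·T − 84 = -81, so t = -81/81 = -1.
Foot F = T − (-1)·n = (−8, 2, 33); the reflection is 2F − T = (−1, 6, 37).

(-1, 6, 37)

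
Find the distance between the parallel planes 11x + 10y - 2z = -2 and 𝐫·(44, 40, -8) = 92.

Divide the second equation by 4 to match normals: 11x + 10y - 2z = 23.
Both planes have normal n = (11, 10, -2), |n| = 15. Any point on the first plane is at distance |23 − (-2)|/|n| = 25/15 = 5/3 from the second.

5/3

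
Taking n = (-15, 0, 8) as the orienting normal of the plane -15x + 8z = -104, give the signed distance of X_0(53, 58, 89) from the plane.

n·X_0 − (-104) = 21.
|n| = 17, so the signed distance is 21/17.

21/17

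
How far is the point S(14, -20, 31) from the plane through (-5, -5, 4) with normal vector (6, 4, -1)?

The plane has equation n·(r − (-5, -5, 4)) = 0, i.e. n·r = -54.
n = (6, 4, -1); n·P − (-54) = 27; |n| = √53; distance = 27/√53 = 27√53/53.

27/√53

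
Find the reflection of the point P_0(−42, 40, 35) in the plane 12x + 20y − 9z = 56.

(-978/25, 224/5, 821/25)

n = (12, 20, −9), |n|² = 625, n·P_0 − 56 = -75, so t = -75/625 = -3/25.
Foot F = P_0 − (-3/25)·n = (−1014/25, 212/5, 848/25); the reflection is 2F − P_0 = (−978/25, 224/5, 821/25).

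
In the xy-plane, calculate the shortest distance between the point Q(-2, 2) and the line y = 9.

7

The normal to the line is n = (0, 1) with |n| = 1.
|n·Q − 9| = |2 − 9| = 7, so the distance is 7/1 = 7.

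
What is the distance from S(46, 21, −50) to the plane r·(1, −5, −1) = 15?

8√3/3

n = (1, −5, −1); n·P − 15 = -24; |n| = 3√3; distance = 24/(3√3) = 8/√3.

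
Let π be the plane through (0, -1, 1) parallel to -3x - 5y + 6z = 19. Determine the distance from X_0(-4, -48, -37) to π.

Parallel planes share the normal n = (-3, -5, 6); since (0, -1, 1) lies on the plane, its equation is -3x - 5y + 6z = 11.
n = (-3, -5, 6); n·P − 11 = 19; |n| = √70; distance = 19/√70.

19√70/70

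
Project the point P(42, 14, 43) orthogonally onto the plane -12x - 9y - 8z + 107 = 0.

n = (-12, -9, -8), |n|² = 289, and n·P − (-107) = -867.
t = -867/289 = -3, so the foot is P − t·n = (42, 14, 43) − (-3)·(-12, -9, -8) = (6, -13, 19).

(6, -13, 19)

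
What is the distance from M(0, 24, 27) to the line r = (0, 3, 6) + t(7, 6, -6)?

Direction vector d = (7, 6, -6).
AP = (0, 21, 21); AP·d = 0, |AP|² = 882, |d|² = 121.
distance² = |AP|² − (AP·d)²/|d|² = 882 − 0/121 = 882, so the distance is 21√2.

21√2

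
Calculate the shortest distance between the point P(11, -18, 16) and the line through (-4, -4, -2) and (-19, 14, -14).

A direction vector is d = (-15, 18, -12).
AP = (15, -14, 18); AP·d = -693, |AP|² = 745, |d|² = 693.
distance² = |AP|² − (AP·d)²/|d|² = 745 − 480249/693 = 52, so the distance is 2√13.

2√13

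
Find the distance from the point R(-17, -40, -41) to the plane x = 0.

d = |1·(-17) − 0| / √(1 + 0 + 0) = |-17| / 1 = 17.

17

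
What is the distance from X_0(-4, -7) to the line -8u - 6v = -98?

d = |(-8)·(-4) + (-6)·(-7) − (-98)| / √(64 + 36) = |172|/10 = 86/5.

86/5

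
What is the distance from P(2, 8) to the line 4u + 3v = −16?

The normal to the line is n = (4, 3) with |n| = 5.
|n·P − (-16)| = |32 − (-16)| = 48, so the distance is 48/5.

48/5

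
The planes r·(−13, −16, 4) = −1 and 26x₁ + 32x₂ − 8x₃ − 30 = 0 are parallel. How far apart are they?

Divide the second equation by -2 to match normals: −13x₁ − 16x₂ + 4x₃ = -15.
With common normal n = (−13, −16, 4) (|n| = 21), the distance is |(-1) − (-15)|/|n| = 14/21 = 2/3.

2/3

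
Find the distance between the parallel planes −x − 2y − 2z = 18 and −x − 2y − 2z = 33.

5

Both planes have normal n = (−1, −2, −2), |n| = 3. Any point on the first plane is at distance |33 − 18|/|n| = 15/3 = 5 from the second.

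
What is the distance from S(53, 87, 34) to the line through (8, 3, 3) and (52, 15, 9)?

A direction vector is d = (44, 12, 6).
AP = (45, 84, 31), and AP × d = (132, 1094, −3156).
|AP × d|² = 11174596 and |d|² = 2116, so the distance is √(11174596/2116) = √5281.

√5281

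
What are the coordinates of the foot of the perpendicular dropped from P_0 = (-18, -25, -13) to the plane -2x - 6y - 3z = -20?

The perpendicular from P_0 has direction n = (-2, -6, -3): r = (-18, -25, -13) + λ(-2, -6, -3).
Substitute into the plane: n·(P_0 + λn) = -20 gives 225 + 49λ = -20, so λ = -5.
Foot = (-18, -25, -13) + (-5)·(-2, -6, -3) = (-8, 5, 2).

(-8, 5, 2)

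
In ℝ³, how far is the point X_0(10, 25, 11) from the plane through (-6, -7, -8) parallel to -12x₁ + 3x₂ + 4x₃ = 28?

20/13

Parallel planes share the normal n = (-12, 3, 4); since (-6, -7, -8) lies on the plane, its equation is -12x₁ + 3x₂ + 4x₃ = 19.
n = (-12, 3, 4); n·P − 19 = -20; |n| = 13; distance = 20/13.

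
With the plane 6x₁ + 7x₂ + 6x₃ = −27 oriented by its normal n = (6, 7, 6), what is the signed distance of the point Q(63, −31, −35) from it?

-2

n·Q − (-27) = -22.
|n| = 11, so the signed distance is -22/11 = -2.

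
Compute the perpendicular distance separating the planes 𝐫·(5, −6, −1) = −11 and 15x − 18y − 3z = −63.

Divide the second equation by 3 to match normals: 5x − 6y − z = -21.
Both planes have normal n = (5, −6, −1), |n| = √62. Any point on the first plane is at distance |(-21) − (-11)|/|n| = 10/√62 from the second.

5√62/31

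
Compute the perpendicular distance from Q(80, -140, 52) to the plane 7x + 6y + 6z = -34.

6

Normal vector n = (7, 6, 6), and n·(80, -140, 52) - (-34) = 66.
|n| = √(49 + 36 + 36) = 11, so the distance is |66|/11 = 6.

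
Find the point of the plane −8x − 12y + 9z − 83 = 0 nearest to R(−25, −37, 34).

(-1, -1, 7)

The perpendicular from R has direction n = (−8, −12, 9): r = (−25, −37, 34) + μ(−8, −12, 9).
Substitute into the plane: n·(R + μn) = 83 gives 950 + 289μ = 83, so μ = -3.
Foot = (−25, −37, 34) + (-3)·(−8, −12, 9) = (−1, −1, 7).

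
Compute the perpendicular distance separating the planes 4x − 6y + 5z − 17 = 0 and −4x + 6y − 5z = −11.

6/√77

Divide the second equation by -1 to match normals: 4x − 6y + 5z = 11.
Both planes have normal n = (4, −6, 5), |n| = √77. Any point on the first plane is at distance |11 − 17|/|n| = 6/√77 from the second.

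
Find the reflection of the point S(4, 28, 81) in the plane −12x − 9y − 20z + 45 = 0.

(-68, -26, -39)

With n = (−12, −9, −20), the signed offset is (n·S − (-45))/|n|² = -1875/625 = -3.
S' = S − 2t·n = (4, 28, 81) − (-6)·(−12, −9, −20) = (−68, −26, −39).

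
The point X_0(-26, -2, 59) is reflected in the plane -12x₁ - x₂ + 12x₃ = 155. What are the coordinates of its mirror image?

(46, 4, -13)

With n = (-12, -1, 12), the signed offset is (n·X_0 − 155)/|n|² = 867/289 = 3.
X_0' = X_0 − 2t·n = (-26, -2, 59) − 6·(-12, -1, 12) = (46, 4, -13).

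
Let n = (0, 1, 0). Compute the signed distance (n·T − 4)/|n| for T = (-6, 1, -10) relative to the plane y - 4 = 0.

-3

n·T − 4 = -3.
|n| = 1, so the signed distance is -3/1 = -3.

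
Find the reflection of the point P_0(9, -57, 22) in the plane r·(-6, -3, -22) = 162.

With n = (-6, -3, -22), the signed offset is (n·P_0 − 162)/|n|² = -529/529 = -1.
P_0' = P_0 − 2t·n = (9, -57, 22) − (-2)·(-6, -3, -22) = (-3, -63, -22).

(-3, -63, -22)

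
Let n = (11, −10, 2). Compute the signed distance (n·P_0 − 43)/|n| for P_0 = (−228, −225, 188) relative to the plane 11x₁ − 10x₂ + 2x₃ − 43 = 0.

n·P_0 − 43 = 75.
|n| = 15, so the signed distance is 75/15 = 5.

5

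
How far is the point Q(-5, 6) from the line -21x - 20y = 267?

The normal to the line is n = (-21, -20) with |n| = 29.
|n·Q − 267| = |-15 − 267| = 282, so the distance is 282/29.

282/29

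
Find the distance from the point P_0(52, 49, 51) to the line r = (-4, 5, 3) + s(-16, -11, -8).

8√5

Direction vector d = (-16, -11, -8).
AP = (56, 44, 48); AP·d = -1764, |AP|² = 7376, |d|² = 441.
distance² = |AP|² − (AP·d)²/|d|² = 7376 − 3111696/441 = 320, so the distance is 8√5.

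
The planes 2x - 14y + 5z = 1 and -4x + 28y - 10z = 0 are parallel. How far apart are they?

1/15

Divide the second equation by -2 to match normals: 2x - 14y + 5z = 0.
Both planes have normal n = (2, -14, 5), |n| = 15. Any point on the first plane is at distance |0 − 1|/|n| = 1/15 from the second.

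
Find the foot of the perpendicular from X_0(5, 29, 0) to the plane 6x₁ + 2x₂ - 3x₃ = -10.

(-7, 25, 6)

n = (6, 2, -3), |n|² = 49, and n·X_0 − (-10) = 98.
t = 98/49 = 2, so the foot is X_0 − t·n = (5, 29, 0) − 2·(6, 2, -3) = (-7, 25, 6).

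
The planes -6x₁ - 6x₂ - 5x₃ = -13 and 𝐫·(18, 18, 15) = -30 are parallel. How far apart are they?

23/√97

Divide the second equation by -3 to match normals: -6x₁ - 6x₂ - 5x₃ = 10.
Both planes have normal n = (-6, -6, -5), |n| = √97. Any point on the first plane is at distance |10 − (-13)|/|n| = 23/√97 from the second.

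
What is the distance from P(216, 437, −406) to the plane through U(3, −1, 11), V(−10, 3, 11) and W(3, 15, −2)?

6

UV = (−13, 4, 0) and UW = (0, 16, −13), so a normal is n = UV × UW = (−52, −169, −208).
d = |(-52)·216 + (-169)·437 + (-208)·(-406) − (-2275)| / √(2704 + 28561 + 43264) = |1638| / 273 = 6.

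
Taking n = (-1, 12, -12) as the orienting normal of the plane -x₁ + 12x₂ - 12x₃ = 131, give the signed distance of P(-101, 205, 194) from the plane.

6

n·P − 131 = 102.
|n| = 17, so the signed distance is 102/17 = 6.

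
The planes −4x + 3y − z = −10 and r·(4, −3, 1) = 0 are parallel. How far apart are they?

10/√26

Divide the second equation by -1 to match normals: −4x + 3y − z = 0.
Both planes have normal n = (−4, 3, −1), |n| = √26. Any point on the first plane is at distance |0 − (-10)|/|n| = 10/√26 = 5√26/13 from the second.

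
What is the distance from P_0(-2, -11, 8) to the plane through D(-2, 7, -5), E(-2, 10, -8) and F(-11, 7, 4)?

DE = (0, 3, -3) and DF = (-9, 0, 9), so a normal is n = DE × DF = (27, 27, 27).
Then n·(-2, -11, 8) - 0 = -135.
|n| = √(729 + 729 + 729) = 27√3, so the distance is |-135|/(27√3) = 5/√3.

5√3/3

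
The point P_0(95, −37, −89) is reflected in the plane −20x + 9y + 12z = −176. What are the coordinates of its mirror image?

With n = (−20, 9, 12), the signed offset is (n·P_0 − (-176))/|n|² = -3125/625 = -5.
P_0' = P_0 − 2t·n = (95, −37, −89) − (-10)·(−20, 9, 12) = (−105, 53, 31).

(-105, 53, 31)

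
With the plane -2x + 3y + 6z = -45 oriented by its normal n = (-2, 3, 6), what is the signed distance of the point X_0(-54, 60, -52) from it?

n·X_0 − (-45) = 21.
|n| = 7, so the signed distance is 21/7 = 3.

3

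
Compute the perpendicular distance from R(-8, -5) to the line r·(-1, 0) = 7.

1

d = |(-1)·(-8) + 0·(-5) − 7| / √(1 + 0) = |1|/1 = 1.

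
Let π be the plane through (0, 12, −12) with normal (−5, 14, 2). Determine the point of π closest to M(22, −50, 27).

(2, 6, 35)

n = (−5, 14, 2), |n|² = 225, and n·M − 144 = -900.
t = -900/225 = -4, so the foot is M − t·n = (22, −50, 27) − (-4)·(−5, 14, 2) = (2, 6, 35).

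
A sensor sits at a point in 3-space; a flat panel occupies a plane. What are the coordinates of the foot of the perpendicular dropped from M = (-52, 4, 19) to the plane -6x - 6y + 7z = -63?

(-28, 28, -9)

n = (-6, -6, 7), |n|² = 121, and n·M − (-63) = 484.
t = 484/121 = 4, so the foot is M − t·n = (-52, 4, 19) − 4·(-6, -6, 7) = (-28, 28, -9).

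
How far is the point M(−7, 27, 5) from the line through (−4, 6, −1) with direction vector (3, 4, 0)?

Direction vector d = (3, 4, 0).
AP = (−3, 21, 6); AP·d = 75, |AP|² = 486, |d|² = 25.
distance² = |AP|² − (AP·d)²/|d|² = 486 − 5625/25 = 261, so the distance is 3√29.

3√29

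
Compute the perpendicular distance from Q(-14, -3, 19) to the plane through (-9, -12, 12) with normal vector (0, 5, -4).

17√41/41

The plane has equation n·(r − (-9, -12, 12)) = 0, i.e. n·r = -108.
Then n·(-14, -3, 19) - (-108) = 17.
|n| = √(0 + 25 + 16) = √41, so the distance is |17|/√41 = 17/√41.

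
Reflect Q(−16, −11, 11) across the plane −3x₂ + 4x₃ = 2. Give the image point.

With n = (0, −3, 4), the signed offset is (n·Q − 2)/|n|² = 75/25 = 3.
Q' = Q − 2t·n = (−16, −11, 11) − 6·(0, −3, 4) = (−16, 7, −13).

(-16, 7, -13)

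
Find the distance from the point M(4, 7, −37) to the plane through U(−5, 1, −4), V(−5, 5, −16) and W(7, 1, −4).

15/√10

UV = (0, 4, −12) and UW = (12, 0, 0), so a normal is n = UV × UW = (0, −144, −48).
n = (0, −144, −48); n·P − 48 = 720; |n| = 48√10; distance = 720/(48√10) = 15/√10.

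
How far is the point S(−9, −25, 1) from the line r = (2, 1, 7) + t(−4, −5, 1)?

√161

Direction vector d = (−4, −5, 1).
AP = (−11, −26, −6); AP·d = 168, |AP|² = 833, |d|² = 42.
distance² = |AP|² − (AP·d)²/|d|² = 833 − 28224/42 = 161, so the distance is √161.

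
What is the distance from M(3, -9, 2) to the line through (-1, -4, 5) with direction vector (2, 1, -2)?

Direction vector d = (2, 1, -2).
AP = (4, -5, -3); AP·d = 9, |AP|² = 50, |d|² = 9.
distance² = |AP|² − (AP·d)²/|d|² = 50 − 81/9 = 41, so the distance is √41.

√41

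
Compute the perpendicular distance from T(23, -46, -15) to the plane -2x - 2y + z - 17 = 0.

Normal vector n = (-2, -2, 1), and n·(23, -46, -15) - 17 = 14.
|n| = √(4 + 4 + 1) = 3, so the distance is |14|/3 = 14/3.

14/3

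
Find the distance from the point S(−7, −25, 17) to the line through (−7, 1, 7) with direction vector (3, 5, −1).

Direction vector d = (3, 5, −1).
AP = (0, −26, 10), and AP × d = (−24, 30, 78).
|AP × d|² = 7560 and |d|² = 35, so the distance is √(7560/35) = √216 = 6√6.

6√6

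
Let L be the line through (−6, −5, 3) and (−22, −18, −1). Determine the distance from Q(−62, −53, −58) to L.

√2105

A direction vector is d = (−16, −13, −4).
AP = (−56, −48, −61), and AP × d = (−601, 752, −40).
|AP × d|² = 928305 and |d|² = 441, so the distance is √(928305/441) = √2105.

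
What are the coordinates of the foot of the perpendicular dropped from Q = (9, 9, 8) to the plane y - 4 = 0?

n = (0, 1, 0), |n|² = 1, and n·Q − 4 = 5.
t = 5/1 = 5, so the foot is Q − t·n = (9, 9, 8) − 5·(0, 1, 0) = (9, 4, 8).

(9, 4, 8)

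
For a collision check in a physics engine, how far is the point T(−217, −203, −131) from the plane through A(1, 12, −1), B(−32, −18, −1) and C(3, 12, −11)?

AB = (−33, −30, 0) and AC = (2, 0, −10), so a normal is n = AB × AC = (300, −330, 60).
Then n·(−217, −203, −131) − (−3720) = −2250.
|n| = √(90000 + 108900 + 3600) = 450, so the distance is |-2250|/450 = 5.

5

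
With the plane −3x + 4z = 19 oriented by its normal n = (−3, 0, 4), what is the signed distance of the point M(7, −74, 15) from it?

4

n·M − 19 = 20.
|n| = 5, so the signed distance is 20/5 = 4.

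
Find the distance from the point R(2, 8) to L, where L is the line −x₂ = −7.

1

d = |0·2 + (-1)·8 − (-7)| / √(0 + 1) = |-1|/1 = 1.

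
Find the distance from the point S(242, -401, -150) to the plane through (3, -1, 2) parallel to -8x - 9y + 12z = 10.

8

Parallel planes share the normal n = (-8, -9, 12); since (3, -1, 2) lies on the plane, its equation is -8x - 9y + 12z = 9.
Then n·(242, -401, -150) - 9 = -136.
|n| = √(64 + 81 + 144) = 17, so the distance is |-136|/17 = 8.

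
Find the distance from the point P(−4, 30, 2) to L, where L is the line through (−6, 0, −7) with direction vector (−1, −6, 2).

√329

Direction vector d = (−1, −6, 2).
AP = (2, 30, 9); AP·d = -164, |AP|² = 985, |d|² = 41.
distance² = |AP|² − (AP·d)²/|d|² = 985 − 26896/41 = 329, so the distance is √329.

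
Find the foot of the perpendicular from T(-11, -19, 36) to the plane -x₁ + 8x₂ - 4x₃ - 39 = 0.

(-15, 13, 20)

n = (-1, 8, -4), |n|² = 81, and n·T − 39 = -324.
t = -324/81 = -4, so the foot is T − t·n = (-11, -19, 36) − (-4)·(-1, 8, -4) = (-15, 13, 20).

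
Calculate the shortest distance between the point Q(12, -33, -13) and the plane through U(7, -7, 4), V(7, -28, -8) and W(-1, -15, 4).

UV = (0, -21, -12) and UW = (-8, -8, 0), so a normal is n = UV × UW = (-96, 96, -168).
d = |(-96)·12 + 96·(-33) + (-168)·(-13) − (-2016)| / √(9216 + 9216 + 28224) = |-120| / 216 = 5/9.

5/9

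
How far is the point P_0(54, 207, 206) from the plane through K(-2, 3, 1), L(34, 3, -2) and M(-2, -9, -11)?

KL = (36, 0, -3) and KM = (0, -12, -12), so a normal is n = KL × KM = (-36, 432, -432).
Then n·(54, 207, 206) - 936 = -2448.
|n| = √(1296 + 186624 + 186624) = 612, so the distance is |-2448|/612 = 4.

4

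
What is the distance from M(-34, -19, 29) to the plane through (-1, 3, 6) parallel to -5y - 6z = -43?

Parallel planes share the normal n = (0, -5, -6); since (-1, 3, 6) lies on the plane, its equation is -5y - 6z = -51.
n = (0, -5, -6); n·P − (-51) = -28; |n| = √61; distance = 28/√61.

28√61/61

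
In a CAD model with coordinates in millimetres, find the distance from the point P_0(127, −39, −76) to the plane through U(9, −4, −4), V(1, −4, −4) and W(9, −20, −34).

UV = (−8, 0, 0) and UW = (0, −16, −30), so a normal is n = UV × UW = (0, −240, 128).
Then n·(127, −39, −76) − 448 = −816.
|n| = √(0 + 57600 + 16384) = 272, so the distance is |-816|/272 = 3.

3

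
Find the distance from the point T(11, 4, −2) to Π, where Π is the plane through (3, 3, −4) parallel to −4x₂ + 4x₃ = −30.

Parallel planes share the normal n = (0, −4, 4); since (3, 3, −4) lies on the plane, its equation is −4x₂ + 4x₃ = -28.
Then n·(11, 4, −2) − (−28) = 4.
|n| = √(0 + 16 + 16) = 4√2, so the distance is |4|/(4√2) = √2/2.

1/√2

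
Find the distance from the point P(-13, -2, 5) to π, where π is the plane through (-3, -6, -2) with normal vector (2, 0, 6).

The plane has equation n·(r − (-3, -6, -2)) = 0, i.e. n·r = -18.
d = |2·(-13) + 6·5 − (-18)| / √(4 + 0 + 36) = |22| / (2√10) = 11/√10.

11/√10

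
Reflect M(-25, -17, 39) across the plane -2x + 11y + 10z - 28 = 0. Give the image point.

With n = (-2, 11, 10), the signed offset is (n·M − 28)/|n|² = 225/225 = 1.
M' = M − 2t·n = (-25, -17, 39) − 2·(-2, 11, 10) = (-21, -39, 19).

(-21, -39, 19)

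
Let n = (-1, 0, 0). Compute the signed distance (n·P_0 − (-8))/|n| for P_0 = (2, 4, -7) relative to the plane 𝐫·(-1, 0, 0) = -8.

6

n·P_0 − (-8) = 6.
|n| = 1, so the signed distance is 6/1 = 6.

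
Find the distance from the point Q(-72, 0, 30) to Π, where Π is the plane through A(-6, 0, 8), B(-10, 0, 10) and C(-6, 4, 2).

22/√14

AB = (-4, 0, 2) and AC = (0, 4, -6), so a normal is n = AB × AC = (-8, -24, -16).
Then n·(-72, 0, 30) - (-80) = 176.
|n| = √(64 + 576 + 256) = 8√14, so the distance is |176|/(8√14) = 22/√14.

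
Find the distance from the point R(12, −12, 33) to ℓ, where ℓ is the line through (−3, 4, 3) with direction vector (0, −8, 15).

Direction vector d = (0, −8, 15).
AP = (15, −16, 30), and AP × d = (0, −225, −120).
|AP × d|² = 65025 and |d|² = 289, so the distance is √(65025/289) = √225 = 15.

15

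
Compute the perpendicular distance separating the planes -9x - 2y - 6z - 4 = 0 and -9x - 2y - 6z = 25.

21/11

Both planes have normal n = (-9, -2, -6), |n| = 11. Any point on the first plane is at distance |25 − 4|/|n| = 21/11 from the second.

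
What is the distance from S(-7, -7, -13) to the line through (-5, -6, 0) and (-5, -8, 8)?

A direction vector is d = (0, -2, 8).
AP = (-2, -1, -13), and AP × d = (-34, 16, 4).
|AP × d|² = 1428 and |d|² = 68, so the distance is √(1428/68) = √21.

√21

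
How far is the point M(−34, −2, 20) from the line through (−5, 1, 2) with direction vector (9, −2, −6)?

√85

Direction vector d = (9, −2, −6).
AP = (−29, −3, 18), and AP × d = (54, −12, 85).
|AP × d|² = 10285 and |d|² = 121, so the distance is √(10285/121) = √85.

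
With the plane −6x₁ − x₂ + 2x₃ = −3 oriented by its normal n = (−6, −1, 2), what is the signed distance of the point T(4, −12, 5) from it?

n·T − (-3) = 1.
|n| = √41, so the signed distance is √41/41.

√41/41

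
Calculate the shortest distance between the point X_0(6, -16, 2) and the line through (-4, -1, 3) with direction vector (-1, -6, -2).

Direction vector d = (-1, -6, -2).
AP = (10, -15, -1); AP·d = 82, |AP|² = 326, |d|² = 41.
distance² = |AP|² − (AP·d)²/|d|² = 326 − 6724/41 = 162, so the distance is 9√2.

9√2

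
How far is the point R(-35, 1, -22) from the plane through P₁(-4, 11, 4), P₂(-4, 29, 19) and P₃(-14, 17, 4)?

13/√70

P₁P₂ = (0, 18, 15) and P₁P₃ = (-10, 6, 0), so a normal is n = P₁P₂ × P₁P₃ = (-90, -150, 180).
d = |(-90)·(-35) + (-150)·1 + 180·(-22) − (-570)| / √(8100 + 22500 + 32400) = |-390| / (30√70) = 13/√70.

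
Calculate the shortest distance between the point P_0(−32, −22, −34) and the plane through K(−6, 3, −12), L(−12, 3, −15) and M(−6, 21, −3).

7√6/6

KL = (−6, 0, −3) and KM = (0, 18, 9), so a normal is n = KL × KM = (54, 54, −108).
Then n·(−32, −22, −34) − 1134 = −378.
|n| = √(2916 + 2916 + 11664) = 54√6, so the distance is |-378|/(54√6) = 7√6/6.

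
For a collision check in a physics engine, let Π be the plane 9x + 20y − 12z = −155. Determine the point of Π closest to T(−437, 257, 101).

The perpendicular from T has direction n = (9, 20, −12): r = (−437, 257, 101) + t(9, 20, −12).
Substitute into the plane: n·(T + tn) = -155 gives -5 + 625t = -155, so t = -6/25.
Foot = (−437, 257, 101) + (-6/25)·(9, 20, −12) = (−10979/25, 1261/5, 2597/25).

(-10979/25, 1261/5, 2597/25)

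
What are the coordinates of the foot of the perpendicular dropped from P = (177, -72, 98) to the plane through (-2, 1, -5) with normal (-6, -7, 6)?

(1977/11, -757/11, 1048/11)

n = (-6, -7, 6), |n|² = 121, and n·P − (-25) = 55.
t = 55/121 = 5/11, so the foot is P − t·n = (177, -72, 98) − (5/11)·(-6, -7, 6) = (1977/11, -757/11, 1048/11).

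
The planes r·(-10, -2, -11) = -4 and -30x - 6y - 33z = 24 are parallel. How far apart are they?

4/5

Divide the second equation by 3 to match normals: -10x - 2y - 11z = 8.
With common normal n = (-10, -2, -11) (|n| = 15), the distance is |(-4) − 8|/|n| = 12/15 = 4/5.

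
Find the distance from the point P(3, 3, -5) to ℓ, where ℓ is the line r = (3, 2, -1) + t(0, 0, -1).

1

Direction vector d = (0, 0, -1).
AP = (0, 1, -4), and AP × d = (-1, 0, 0).
|AP × d|² = 1 and |d|² = 1, so the distance is √1 = 1.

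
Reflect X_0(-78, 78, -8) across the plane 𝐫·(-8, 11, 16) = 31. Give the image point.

(-30, 12, -104)

With n = (-8, 11, 16), the signed offset is (n·X_0 − 31)/|n|² = 1323/441 = 3.
X_0' = X_0 − 2t·n = (-78, 78, -8) − 6·(-8, 11, 16) = (-30, 12, -104).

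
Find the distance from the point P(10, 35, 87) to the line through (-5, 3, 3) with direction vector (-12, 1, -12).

Direction vector d = (-12, 1, -12).
AP = (15, 32, 84), and AP × d = (-468, -828, 399).
|AP × d|² = 1063809 and |d|² = 289, so the distance is √(1063809/289) = √3681 = 3√409.

3√409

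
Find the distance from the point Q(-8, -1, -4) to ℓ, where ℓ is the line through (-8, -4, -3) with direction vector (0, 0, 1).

3

Direction vector d = (0, 0, 1).
AP = (0, 3, -1); AP·d = -1, |AP|² = 10, |d|² = 1.
distance² = |AP|² − (AP·d)²/|d|² = 10 − 1/1 = 9, so the distance is 3.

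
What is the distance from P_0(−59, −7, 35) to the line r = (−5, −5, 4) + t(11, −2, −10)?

√281

Direction vector d = (11, −2, −10).
AP = (−54, −2, 31); AP·d = -900, |AP|² = 3881, |d|² = 225.
distance² = |AP|² − (AP·d)²/|d|² = 3881 − 810000/225 = 281, so the distance is √281.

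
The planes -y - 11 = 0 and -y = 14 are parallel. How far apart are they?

3

With common normal n = (0, -1, 0) (|n| = 1), the distance is |11 − 14|/|n| = 3/1 = 3.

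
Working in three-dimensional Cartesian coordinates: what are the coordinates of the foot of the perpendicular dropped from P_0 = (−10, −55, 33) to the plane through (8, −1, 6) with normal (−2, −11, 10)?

The perpendicular from P_0 has direction n = (−2, −11, 10): r = (−10, −55, 33) + t(−2, −11, 10).
Substitute into the plane: n·(P_0 + tn) = 55 gives 955 + 225t = 55, so t = -4.
Foot = (−10, −55, 33) + (-4)·(−2, −11, 10) = (−2, −11, −7).

(-2, -11, -7)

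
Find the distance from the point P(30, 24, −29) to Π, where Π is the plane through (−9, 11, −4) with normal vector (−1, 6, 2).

11/√41

The plane has equation n·(r − (−9, 11, −4)) = 0, i.e. n·r = 67.
d = |(-1)·30 + 6·24 + 2·(-29) − 67| / √(1 + 36 + 4) = |-11| / √41 = 11/√41.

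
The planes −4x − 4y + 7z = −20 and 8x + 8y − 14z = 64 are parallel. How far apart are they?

Divide the second equation by -2 to match normals: −4x − 4y + 7z = -32.
Both planes have normal n = (−4, −4, 7), |n| = 9. Any point on the first plane is at distance |(-32) − (-20)|/|n| = 12/9 = 4/3 from the second.

4/3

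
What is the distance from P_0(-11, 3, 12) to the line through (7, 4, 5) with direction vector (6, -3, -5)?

√94

Direction vector d = (6, -3, -5).
AP = (-18, -1, 7), and AP × d = (26, -48, 60).
|AP × d|² = 6580 and |d|² = 70, so the distance is √(6580/70) = √94.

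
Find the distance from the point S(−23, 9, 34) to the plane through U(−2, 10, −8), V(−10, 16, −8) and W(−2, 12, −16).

UV = (−8, 6, 0) and UW = (0, 2, −8), so a normal is n = UV × UW = (−48, −64, −16).
d = |(-48)·(-23) + (-64)·9 + (-16)·34 − (-416)| / √(2304 + 4096 + 256) = |400| / (16√26) = 25√26/26.

25/√26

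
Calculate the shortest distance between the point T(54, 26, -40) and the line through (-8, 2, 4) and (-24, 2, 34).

A direction vector is d = (-16, 0, 30).
AP = (62, 24, -44), and AP × d = (720, -1156, 384).
|AP × d|² = 2002192 and |d|² = 1156, so the distance is √(2002192/1156) = √1732 = 2√433.

2√433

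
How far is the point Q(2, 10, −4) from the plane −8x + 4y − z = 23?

Normal vector n = (−8, 4, −1), and n·(2, 10, −4) − 23 = 5.
|n| = √(64 + 16 + 1) = 9, so the distance is |5|/9 = 5/9.

5/9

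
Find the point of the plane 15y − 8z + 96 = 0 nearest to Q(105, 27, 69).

(105, 504/17, 1149/17)

The perpendicular from Q has direction n = (0, 15, −8): r = (105, 27, 69) + λ(0, 15, −8).
Substitute into the plane: n·(Q + λn) = -96 gives -147 + 289λ = -96, so λ = 3/17.
Foot = (105, 27, 69) + (3/17)·(0, 15, −8) = (105, 504/17, 1149/17).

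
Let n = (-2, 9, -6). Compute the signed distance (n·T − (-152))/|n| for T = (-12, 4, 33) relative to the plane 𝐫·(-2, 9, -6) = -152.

n·T − (-152) = 14.
|n| = 11, so the signed distance is 14/11.

14/11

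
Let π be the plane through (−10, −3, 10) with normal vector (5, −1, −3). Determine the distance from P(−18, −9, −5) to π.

11√35/35

The plane has equation n·(r − (−10, −3, 10)) = 0, i.e. n·r = -77.
d = |5·(-18) + (-1)·(-9) + (-3)·(-5) − (-77)| / √(25 + 1 + 9) = |11| / √35 = 11√35/35.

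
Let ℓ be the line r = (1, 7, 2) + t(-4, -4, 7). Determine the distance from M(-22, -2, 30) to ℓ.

Direction vector d = (-4, -4, 7).
AP = (-23, -9, 28), and AP × d = (49, 49, 56).
|AP × d|² = 7938 and |d|² = 81, so the distance is √(7938/81) = √98 = 7√2.

7√2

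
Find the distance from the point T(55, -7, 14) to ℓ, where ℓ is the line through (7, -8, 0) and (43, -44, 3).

√1345

A direction vector is d = (36, -36, 3).
AP = (48, 1, 14), and AP × d = (507, 360, -1764).
|AP × d|² = 3498345 and |d|² = 2601, so the distance is √(3498345/2601) = √1345.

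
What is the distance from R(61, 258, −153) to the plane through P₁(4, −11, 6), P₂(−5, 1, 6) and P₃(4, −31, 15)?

3

P₁P₂ = (−9, 12, 0) and P₁P₃ = (0, −20, 9), so a normal is n = P₁P₂ × P₁P₃ = (108, 81, 180).
Then n·(61, 258, −153) − 621 = −675.
|n| = √(11664 + 6561 + 32400) = 225, so the distance is |-675|/225 = 3.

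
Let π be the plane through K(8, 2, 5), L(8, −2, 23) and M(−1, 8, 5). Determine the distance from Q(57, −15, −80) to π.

29/11

KL = (0, −4, 18) and KM = (−9, 6, 0), so a normal is n = KL × KM = (−108, −162, −36).
Then n·(57, −15, −80) − (−1368) = 522.
|n| = √(11664 + 26244 + 1296) = 198, so the distance is |522|/198 = 29/11.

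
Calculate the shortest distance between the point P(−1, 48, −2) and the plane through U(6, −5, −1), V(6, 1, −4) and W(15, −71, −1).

UV = (0, 6, −3) and UW = (9, −66, 0), so a normal is n = UV × UW = (−198, −27, −54).
n = (−198, −27, −54); n·P − (-999) = 9; |n| = 207; distance = 9/207 = 1/23.

1/23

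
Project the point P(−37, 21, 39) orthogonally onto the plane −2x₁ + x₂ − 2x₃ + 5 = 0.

n = (−2, 1, −2), |n|² = 9, and n·P − (-5) = 22.
t = 22/9, so the foot is P − t·n = (−37, 21, 39) − (22/9)·(−2, 1, −2) = (−289/9, 167/9, 395/9).

(-289/9, 167/9, 395/9)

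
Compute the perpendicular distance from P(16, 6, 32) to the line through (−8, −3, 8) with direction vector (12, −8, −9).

3√137

Direction vector d = (12, −8, −9).
AP = (24, 9, 24); AP·d = 0, |AP|² = 1233, |d|² = 289.
distance² = |AP|² − (AP·d)²/|d|² = 1233 − 0/289 = 1233, so the distance is 3√137.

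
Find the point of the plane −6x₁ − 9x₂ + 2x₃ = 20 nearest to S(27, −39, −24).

(33, -30, -26)

The perpendicular from S has direction n = (−6, −9, 2): r = (27, −39, −24) + t(−6, −9, 2).
Substitute into the plane: n·(S + tn) = 20 gives 141 + 121t = 20, so t = -1.
Foot = (27, −39, −24) + (-1)·(−6, −9, 2) = (33, −30, −26).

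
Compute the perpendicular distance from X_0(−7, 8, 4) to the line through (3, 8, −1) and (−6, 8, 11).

5

A direction vector is d = (−9, 0, 12).
AP = (−10, 0, 5), and AP × d = (0, 75, 0).
|AP × d|² = 5625 and |d|² = 225, so the distance is √(5625/225) = √25 = 5.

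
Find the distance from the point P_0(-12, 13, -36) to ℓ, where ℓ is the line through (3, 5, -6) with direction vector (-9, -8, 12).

30

Direction vector d = (-9, -8, 12).
AP = (-15, 8, -30); AP·d = -289, |AP|² = 1189, |d|² = 289.
distance² = |AP|² − (AP·d)²/|d|² = 1189 − 83521/289 = 900, so the distance is 30.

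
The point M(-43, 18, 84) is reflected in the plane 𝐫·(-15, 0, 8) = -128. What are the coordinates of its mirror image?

With n = (-15, 0, 8), the signed offset is (n·M − (-128))/|n|² = 1445/289 = 5.
M' = M − 2t·n = (-43, 18, 84) − 10·(-15, 0, 8) = (107, 18, 4).

(107, 18, 4)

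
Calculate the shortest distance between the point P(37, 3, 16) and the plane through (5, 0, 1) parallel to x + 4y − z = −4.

Parallel planes share the normal n = (1, 4, −1); since (5, 0, 1) lies on the plane, its equation is x + 4y − z = 4.
n = (1, 4, −1); n·P − 4 = 29; |n| = 3√2; distance = 29/(3√2) = 29√2/6.

29√2/6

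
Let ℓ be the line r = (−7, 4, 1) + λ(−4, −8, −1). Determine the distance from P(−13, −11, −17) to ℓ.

Direction vector d = (−4, −8, −1).
AP = (−6, −15, −18); AP·d = 162, |AP|² = 585, |d|² = 81.
distance² = |AP|² − (AP·d)²/|d|² = 585 − 26244/81 = 261, so the distance is 3√29.

3√29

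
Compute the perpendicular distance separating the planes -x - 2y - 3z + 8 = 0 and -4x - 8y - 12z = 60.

23/√14

Divide the second equation by 4 to match normals: -x - 2y - 3z = 15.
Both planes have normal n = (-1, -2, -3), |n| = √14. Any point on the first plane is at distance |15 − (-8)|/|n| = 23/√14 from the second.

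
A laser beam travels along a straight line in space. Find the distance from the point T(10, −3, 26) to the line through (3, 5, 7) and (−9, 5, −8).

A direction vector is d = (−12, 0, −15).
AP = (7, −8, 19), and AP × d = (120, −123, −96).
|AP × d|² = 38745 and |d|² = 369, so the distance is √(38745/369) = √105.

√105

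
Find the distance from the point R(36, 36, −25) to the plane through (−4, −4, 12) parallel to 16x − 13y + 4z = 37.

4/3

Parallel planes share the normal n = (16, −13, 4); since (−4, −4, 12) lies on the plane, its equation is 16x − 13y + 4z = 36.
Then n·(36, 36, −25) − 36 = −28.
|n| = √(256 + 169 + 16) = 21, so the distance is |-28|/21 = 4/3.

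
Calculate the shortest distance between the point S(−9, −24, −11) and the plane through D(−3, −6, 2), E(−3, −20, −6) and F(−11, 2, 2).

DE = (0, −14, −8) and DF = (−8, 8, 0), so a normal is n = DE × DF = (64, 64, −112).
d = |64·(-9) + 64·(-24) + (-112)·(-11) − (-800)| / √(4096 + 4096 + 12544) = |-80| / 144 = 5/9.

5/9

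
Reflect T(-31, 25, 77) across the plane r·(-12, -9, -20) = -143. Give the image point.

With n = (-12, -9, -20), the signed offset is (n·T − (-143))/|n|² = -1250/625 = -2.
T' = T − 2t·n = (-31, 25, 77) − (-4)·(-12, -9, -20) = (-79, -11, -3).

(-79, -11, -3)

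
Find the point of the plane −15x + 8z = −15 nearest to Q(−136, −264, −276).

(-2447/17, -264, -4620/17)

The perpendicular from Q has direction n = (−15, 0, 8): r = (−136, −264, −276) + λ(−15, 0, 8).
Substitute into the plane: n·(Q + λn) = -15 gives -168 + 289λ = -15, so λ = 9/17.
Foot = (−136, −264, −276) + (9/17)·(−15, 0, 8) = (−2447/17, −264, −4620/17).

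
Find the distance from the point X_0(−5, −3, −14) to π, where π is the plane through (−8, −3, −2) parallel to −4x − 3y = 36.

Parallel planes share the normal n = (−4, −3, 0); since (−8, −3, −2) lies on the plane, its equation is −4x − 3y = 41.
Then n·(−5, −3, −14) − 41 = −12.
|n| = √(16 + 9 + 0) = 5, so the distance is |-12|/5 = 12/5.

12/5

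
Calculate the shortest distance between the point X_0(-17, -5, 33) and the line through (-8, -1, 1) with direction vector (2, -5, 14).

Direction vector d = (2, -5, 14).
AP = (-9, -4, 32), and AP × d = (104, 190, 53).
|AP × d|² = 49725 and |d|² = 225, so the distance is √(49725/225) = √221.

√221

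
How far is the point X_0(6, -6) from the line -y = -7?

13

The normal to the line is n = (0, -1) with |n| = 1.
|n·X_0 − (-7)| = |6 − (-7)| = 13, so the distance is 13/1 = 13.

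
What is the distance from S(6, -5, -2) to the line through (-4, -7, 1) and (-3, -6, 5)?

A direction vector is d = (1, 1, 4).
AP = (10, 2, -3), and AP × d = (11, -43, 8).
|AP × d|² = 2034 and |d|² = 18, so the distance is √(2034/18) = √113.

√113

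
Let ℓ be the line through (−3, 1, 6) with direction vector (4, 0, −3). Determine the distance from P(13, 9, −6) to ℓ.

8

Direction vector d = (4, 0, −3).
AP = (16, 8, −12), and AP × d = (−24, 0, −32).
|AP × d|² = 1600 and |d|² = 25, so the distance is √(1600/25) = √64 = 8.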